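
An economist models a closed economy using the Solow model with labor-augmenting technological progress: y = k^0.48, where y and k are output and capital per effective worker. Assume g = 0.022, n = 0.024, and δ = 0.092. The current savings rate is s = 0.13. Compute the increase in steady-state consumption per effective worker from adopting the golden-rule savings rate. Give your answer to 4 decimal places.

Δc ≈ 0.8200

Break-even investment rate: n + g + δ = 0.024 + 0.022 + 0.092 = 0.138.
Current steady state (s = 0.13): k* = (0.13/0.138)^(1/0.52) ≈ 0.8915, y* = 0.8915^0.48 ≈ 0.9464, c* = (1−0.13)·0.9464 ≈ 0.8233.
Golden rule sets MPK = n+g+δ: 0.48·k^(0.48−1) = 0.138, so k_gold = (0.48/0.138)^(1/0.52) ≈ 10.9921.
y_gold = 10.9921^0.48 ≈ 3.1602, c_gold = y_gold − 0.138·k_gold ≈ 1.6433.
Gain: Δc = 1.6433 − 0.8233 ≈ 0.8200.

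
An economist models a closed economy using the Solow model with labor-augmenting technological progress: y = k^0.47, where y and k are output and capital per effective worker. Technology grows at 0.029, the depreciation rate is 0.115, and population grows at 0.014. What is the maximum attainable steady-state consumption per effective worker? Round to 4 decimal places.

The effective depreciation rate is n + g + δ = 0.014 + 0.029 + 0.115 = 0.158.
Setting f'(k) = n+g+δ gives 0.47·k^(0.47−1) = 0.158, hence k_gold = (0.47/0.158)^(1/0.53) ≈ 7.8214.
y_gold = 7.8214^0.47 ≈ 2.6293.
c_gold = y_gold − (n+g+δ)·k_gold = 2.6293 − 0.158·7.8214 ≈ 1.3935.

c_gold ≈ 1.3935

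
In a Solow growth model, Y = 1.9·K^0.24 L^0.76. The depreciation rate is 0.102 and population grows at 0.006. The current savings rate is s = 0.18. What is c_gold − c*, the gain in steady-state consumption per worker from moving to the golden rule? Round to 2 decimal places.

Break-even investment rate: n + δ = 0.006 + 0.102 = 0.108.
Current steady state (s = 0.18): k* = (0.18·1.9/0.108)^(1/0.76) ≈ 4.5571, y* = 1.9·4.5571^0.24 ≈ 2.7343, c* = (1−0.18)·2.7343 ≈ 2.2421.
Setting f'(k) = n+δ gives 0.24·1.9·k^(0.24−1) = 0.108, hence k_gold = (0.24·1.9/0.108)^(1/0.76) ≈ 6.6540.
y_gold = 1.9·6.6540^0.24 ≈ 2.9943, c_gold = y_gold − 0.108·k_gold ≈ 2.2757.
Gain: Δc = 2.2757 − 2.2421 ≈ 0.0336.

Δc ≈ 0.03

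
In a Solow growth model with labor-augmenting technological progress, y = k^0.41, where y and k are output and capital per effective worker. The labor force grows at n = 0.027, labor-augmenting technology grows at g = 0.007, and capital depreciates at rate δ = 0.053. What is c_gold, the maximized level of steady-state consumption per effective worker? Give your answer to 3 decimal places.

c_gold ≈ 1.733

Capital per effective worker breaks even when investment replaces (n + g + δ)·k; here n + g + δ = 0.087.
Golden rule sets MPK = n+g+δ: 0.41·k^(0.41−1) = 0.087, so k_gold = (0.41/0.087)^(1/0.59) ≈ 13.8397.
y_gold = 13.8397^0.41 ≈ 2.9367.
c_gold = y_gold − (n+g+δ)·k_gold = 2.9367 − 0.087·13.8397 ≈ 1.7327.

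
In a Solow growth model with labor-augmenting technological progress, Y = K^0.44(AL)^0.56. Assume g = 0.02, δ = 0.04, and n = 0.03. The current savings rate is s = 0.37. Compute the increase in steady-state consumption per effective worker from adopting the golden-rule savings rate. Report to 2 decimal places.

Δc ≈ 0.04

The effective depreciation rate is n + g + δ = 0.03 + 0.02 + 0.04 = 0.09.
Current steady state (s = 0.37): k* = (0.37/0.09)^(1/0.56) ≈ 12.4841, y* = 12.4841^0.44 ≈ 3.0367, c* = (1−0.37)·3.0367 ≈ 1.9131.
Setting f'(k) = n+g+δ gives 0.44·k^(0.44−1) = 0.09, hence k_gold = (0.44/0.09)^(1/0.56) ≈ 17.0111.
y_gold = 17.0111^0.44 ≈ 3.4795, c_gold = y_gold − 0.09·k_gold ≈ 1.9485.
Gain: Δc = 1.9485 − 1.9131 ≈ 0.0354.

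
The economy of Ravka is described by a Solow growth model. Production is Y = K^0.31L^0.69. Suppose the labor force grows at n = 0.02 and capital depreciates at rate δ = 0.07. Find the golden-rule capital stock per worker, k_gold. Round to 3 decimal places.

Break-even investment rate: n + δ = 0.02 + 0.07 = 0.09.
Setting f'(k) = n+δ gives 0.31·k^(0.31−1) = 0.09, hence k_gold = (0.31/0.09)^(1/0.69) ≈ 6.0039.

k_gold ≈ 6.004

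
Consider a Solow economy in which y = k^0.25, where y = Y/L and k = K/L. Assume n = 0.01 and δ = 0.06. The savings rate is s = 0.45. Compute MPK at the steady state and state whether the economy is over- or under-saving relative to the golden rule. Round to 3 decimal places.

Capital per worker breaks even when investment replaces (n + δ)·k; here n + δ = 0.07.
Steady-state k*: s·k^0.25 = 0.07·k gives k* = (0.45/0.07)^(1/0.75) ≈ 11.9532.
MPK = 0.25·11.9532^(-0.75) ≈ 0.0389.
MPK < n+δ = 0.07, so the economy is dynamically inefficient (over-saving).

over-saving; MPK ≈ 0.039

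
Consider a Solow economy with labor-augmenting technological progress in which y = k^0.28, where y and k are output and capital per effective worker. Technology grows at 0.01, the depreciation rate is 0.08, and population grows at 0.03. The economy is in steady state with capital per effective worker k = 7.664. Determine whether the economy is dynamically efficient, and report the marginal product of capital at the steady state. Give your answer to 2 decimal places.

The effective depreciation rate is n + g + δ = 0.03 + 0.01 + 0.08 = 0.12.
MPK = 0.28·k^(0.28−1) = 0.28·7.664^(-0.72) ≈ 0.0646.
MPK < 0.12, so the economy is dynamically inefficient (over-saving).

dynamically inefficient; MPK ≈ 0.06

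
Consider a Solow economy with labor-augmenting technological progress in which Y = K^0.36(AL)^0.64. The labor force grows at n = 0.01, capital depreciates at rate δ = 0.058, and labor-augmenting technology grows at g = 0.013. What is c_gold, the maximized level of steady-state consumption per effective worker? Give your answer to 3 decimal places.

c_gold ≈ 1.481

Break-even investment rate: n + g + δ = 0.01 + 0.013 + 0.058 = 0.081.
Maximizing c = f(k) − (n+g+δ)·k gives f'(k) = n+g+δ, i.e. 0.36·k^(0.36−1) = 0.081, so k_gold = (0.36/0.081)^(1/0.64) ≈ 10.2852.
y_gold = 10.2852^0.36 ≈ 2.3142.
c_gold = y_gold − (n+g+δ)·k_gold = 2.3142 − 0.081·10.2852 ≈ 1.4811.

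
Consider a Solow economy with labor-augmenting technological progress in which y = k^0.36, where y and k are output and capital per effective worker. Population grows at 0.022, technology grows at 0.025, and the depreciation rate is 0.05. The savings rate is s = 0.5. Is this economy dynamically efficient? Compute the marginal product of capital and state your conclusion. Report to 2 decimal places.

The effective depreciation rate is n + g + δ = 0.022 + 0.025 + 0.05 = 0.097.
Steady-state k*: s·k^0.36 = 0.097·k gives k* = (0.5/0.097)^(1/0.64) ≈ 12.9661.
MPK = 0.36·12.9661^(-0.64) ≈ 0.0698.
MPK < n+g+δ = 0.097, so the economy is dynamically inefficient (over-saving).

dynamically inefficient; MPK ≈ 0.07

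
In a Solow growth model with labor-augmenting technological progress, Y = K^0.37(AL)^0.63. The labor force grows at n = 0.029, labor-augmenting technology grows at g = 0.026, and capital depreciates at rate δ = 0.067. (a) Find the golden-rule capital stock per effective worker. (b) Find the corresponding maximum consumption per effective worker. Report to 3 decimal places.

(a) k_gold ≈ 5.819; (b) c_gold ≈ 1.209

Capital per effective worker breaks even when investment replaces (n + g + δ)·k; here n + g + δ = 0.122.
Setting f'(k) = n+g+δ gives 0.37·k^(0.37−1) = 0.122, hence k_gold = (0.37/0.122)^(1/0.63) ≈ 5.8187.
y_gold = 5.8187^0.37 ≈ 1.9186; c_gold = y_gold − 0.122·k_gold ≈ 1.2087.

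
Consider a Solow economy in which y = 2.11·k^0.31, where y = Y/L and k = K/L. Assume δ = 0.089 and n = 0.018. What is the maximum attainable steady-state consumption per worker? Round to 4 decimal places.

c_gold ≈ 3.2838

n + δ = 0.018 + 0.089 = 0.107.
Setting f'(k) = n+δ gives 0.31·2.11·k^(0.31−1) = 0.107, hence k_gold = (0.31·2.11/0.107)^(1/0.69) ≈ 13.7882.
y_gold = 2.11·13.7882^0.31 ≈ 4.7592.
c_gold = y_gold − (n+δ)·k_gold = 4.7592 − 0.107·13.7882 ≈ 3.2838.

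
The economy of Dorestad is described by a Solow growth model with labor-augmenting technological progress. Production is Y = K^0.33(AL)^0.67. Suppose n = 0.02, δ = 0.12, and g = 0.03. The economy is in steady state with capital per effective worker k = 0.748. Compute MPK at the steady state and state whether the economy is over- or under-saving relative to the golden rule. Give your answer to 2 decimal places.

n + g + δ = 0.02 + 0.03 + 0.12 = 0.17.
MPK = 0.33·k^(0.33−1) = 0.33·0.748^(-0.67) ≈ 0.4009.
MPK > 0.17, so the economy is dynamically efficient (under-saving).

under-saving; MPK ≈ 0.40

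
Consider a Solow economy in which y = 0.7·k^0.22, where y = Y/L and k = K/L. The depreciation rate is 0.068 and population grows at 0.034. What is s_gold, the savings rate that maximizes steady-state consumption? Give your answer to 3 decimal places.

s_gold = 0.220

Capital per worker breaks even when investment replaces (n + δ)·k; here n + δ = 0.102.
At the golden rule MPK = n+δ, and in any Cobb-Douglas steady state s = (n+δ)·k/y = MPK·k/y = capital's share 0.22.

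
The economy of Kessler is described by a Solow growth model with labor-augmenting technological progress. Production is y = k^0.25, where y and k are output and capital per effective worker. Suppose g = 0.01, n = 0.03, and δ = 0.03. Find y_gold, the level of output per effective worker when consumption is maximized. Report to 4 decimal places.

n + g + δ = 0.03 + 0.01 + 0.03 = 0.07.
Maximizing c = f(k) − (n+g+δ)·k gives f'(k) = n+g+δ, i.e. 0.25·k^(0.25−1) = 0.07, so k_gold = (0.25/0.07)^(1/0.75) ≈ 5.4591.
Output: y_gold = k_gold^0.25 = 5.4591^0.25 ≈ 1.5286.

y_gold ≈ 1.5286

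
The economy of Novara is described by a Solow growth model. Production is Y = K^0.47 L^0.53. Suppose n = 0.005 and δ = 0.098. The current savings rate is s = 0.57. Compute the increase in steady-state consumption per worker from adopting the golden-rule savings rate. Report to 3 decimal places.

Δc ≈ 0.076

n + δ = 0.005 + 0.098 = 0.103.
Current steady state (s = 0.57): k* = (0.57/0.103)^(1/0.53) ≈ 25.2324, y* = 25.2324^0.47 ≈ 4.5595, c* = (1−0.57)·4.5595 ≈ 1.9606.
At the golden rule the marginal product of capital equals n+δ: 0.47·k^(0.47−1) = 0.103. Solving, k_gold = (0.47/0.103)^(1/0.53) ≈ 17.5343.
y_gold = 17.5343^0.47 ≈ 3.8426, c_gold = y_gold − 0.103·k_gold ≈ 2.0366.
Gain: Δc = 2.0366 − 1.9606 ≈ 0.0760.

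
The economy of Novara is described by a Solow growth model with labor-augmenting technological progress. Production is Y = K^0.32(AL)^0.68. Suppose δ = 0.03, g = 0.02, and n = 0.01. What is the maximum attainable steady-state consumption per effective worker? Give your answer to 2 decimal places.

Capital per effective worker breaks even when investment replaces (n + g + δ)·k; here n + g + δ = 0.06.
Golden rule sets MPK = n+g+δ: 0.32·k^(0.32−1) = 0.06, so k_gold = (0.32/0.06)^(1/0.68) ≈ 11.7251.
y_gold = 11.7251^0.32 ≈ 2.1985.
c_gold = y_gold − (n+g+δ)·k_gold = 2.1985 − 0.06·11.7251 ≈ 1.4949.

c_gold ≈ 1.49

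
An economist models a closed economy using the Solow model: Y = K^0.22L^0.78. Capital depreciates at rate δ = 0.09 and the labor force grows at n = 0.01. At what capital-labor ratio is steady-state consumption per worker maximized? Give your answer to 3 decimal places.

Break-even investment rate: n + δ = 0.01 + 0.09 = 0.1.
At the golden rule the marginal product of capital equals n+δ: 0.22·k^(0.22−1) = 0.1. Solving, k_gold = (0.22/0.1)^(1/0.78) ≈ 2.7479.

k_gold ≈ 2.748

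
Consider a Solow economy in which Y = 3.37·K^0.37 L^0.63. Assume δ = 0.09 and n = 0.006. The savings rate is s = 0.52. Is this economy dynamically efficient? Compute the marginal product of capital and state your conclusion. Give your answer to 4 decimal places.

The effective depreciation rate is n + δ = 0.006 + 0.09 = 0.096.
Steady-state k*: s·A·k^0.37 = 0.096·k gives k* = (0.52·3.37/0.096)^(1/0.63) ≈ 100.4990.
MPK = 0.37·3.37·100.4990^(-0.63) ≈ 0.0683.
MPK < n+δ = 0.096, so the economy is dynamically inefficient (over-saving).

dynamically inefficient; MPK ≈ 0.0683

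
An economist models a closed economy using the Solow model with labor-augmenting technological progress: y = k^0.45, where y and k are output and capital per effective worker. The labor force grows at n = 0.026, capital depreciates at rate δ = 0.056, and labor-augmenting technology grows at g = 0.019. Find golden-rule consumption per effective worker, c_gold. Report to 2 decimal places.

c_gold ≈ 1.87

n + g + δ = 0.026 + 0.019 + 0.056 = 0.101.
At the golden rule the marginal product of capital equals n+g+δ: 0.45·k^(0.45−1) = 0.101. Solving, k_gold = (0.45/0.101)^(1/0.55) ≈ 15.1287.
y_gold = 15.1287^0.45 ≈ 3.3956.
c_gold = y_gold − (n+g+δ)·k_gold = 3.3956 − 0.101·15.1287 ≈ 1.8676.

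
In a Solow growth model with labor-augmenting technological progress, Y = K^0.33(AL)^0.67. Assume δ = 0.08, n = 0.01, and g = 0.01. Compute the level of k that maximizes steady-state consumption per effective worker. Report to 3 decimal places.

n + g + δ = 0.01 + 0.01 + 0.08 = 0.1.
Setting f'(k) = n+g+δ gives 0.33·k^(0.33−1) = 0.1, hence k_gold = (0.33/0.1)^(1/0.67) ≈ 5.9416.

k_gold ≈ 5.942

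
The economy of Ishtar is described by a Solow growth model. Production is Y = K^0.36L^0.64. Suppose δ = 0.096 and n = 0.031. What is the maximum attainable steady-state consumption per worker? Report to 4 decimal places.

Break-even investment rate: n + δ = 0.031 + 0.096 = 0.127.
Maximizing c = f(k) − (n+δ)·k gives f'(k) = n+δ, i.e. 0.36·k^(0.36−1) = 0.127, so k_gold = (0.36/0.127)^(1/0.64) ≈ 5.0937.
y_gold = 5.0937^0.36 ≈ 1.7969.
c_gold = y_gold − (n+δ)·k_gold = 1.7969 − 0.127·5.0937 ≈ 1.1500.

c_gold ≈ 1.1500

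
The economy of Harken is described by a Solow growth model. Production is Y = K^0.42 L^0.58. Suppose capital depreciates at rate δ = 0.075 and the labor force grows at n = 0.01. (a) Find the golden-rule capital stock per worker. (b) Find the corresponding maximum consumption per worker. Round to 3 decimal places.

Capital per worker breaks even when investment replaces (n + δ)·k; here n + δ = 0.085.
At the golden rule the marginal product of capital equals n+δ: 0.42·k^(0.42−1) = 0.085. Solving, k_gold = (0.42/0.085)^(1/0.58) ≈ 15.7130.
y_gold = 15.7130^0.42 ≈ 3.1800; c_gold = y_gold − 0.085·k_gold ≈ 1.8444.

(a) k_gold ≈ 15.713; (b) c_gold ≈ 1.844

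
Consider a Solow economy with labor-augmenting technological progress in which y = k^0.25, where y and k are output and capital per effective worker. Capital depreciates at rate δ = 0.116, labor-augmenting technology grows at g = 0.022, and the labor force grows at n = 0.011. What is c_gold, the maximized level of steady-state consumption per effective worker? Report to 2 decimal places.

The effective depreciation rate is n + g + δ = 0.011 + 0.022 + 0.116 = 0.149.
Setting f'(k) = n+g+δ gives 0.25·k^(0.25−1) = 0.149, hence k_gold = (0.25/0.149)^(1/0.75) ≈ 1.9938.
y_gold = 1.9938^0.25 ≈ 1.1883.
c_gold = y_gold − (n+g+δ)·k_gold = 1.1883 − 0.149·1.9938 ≈ 0.8912.

c_gold ≈ 0.89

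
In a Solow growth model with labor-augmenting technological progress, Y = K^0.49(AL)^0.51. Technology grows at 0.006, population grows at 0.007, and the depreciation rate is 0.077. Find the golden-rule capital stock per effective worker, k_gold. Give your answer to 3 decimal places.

k_gold ≈ 27.736

Break-even investment rate: n + g + δ = 0.007 + 0.006 + 0.077 = 0.09.
Golden rule sets MPK = n+g+δ: 0.49·k^(0.49−1) = 0.09, so k_gold = (0.49/0.09)^(1/0.51) ≈ 27.7362.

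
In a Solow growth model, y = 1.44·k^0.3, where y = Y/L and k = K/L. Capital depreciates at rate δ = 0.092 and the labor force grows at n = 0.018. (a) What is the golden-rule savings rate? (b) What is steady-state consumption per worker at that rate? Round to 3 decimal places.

(a) s_gold = 0.300; (b) c_gold ≈ 1.812

The effective depreciation rate is n + δ = 0.018 + 0.092 = 0.11.
For Cobb-Douglas, s_gold equals capital's share: s_gold = 0.3.
Setting f'(k) = n+δ gives 0.3·1.44·k^(0.3−1) = 0.11, hence k_gold = (0.3·1.44/0.11)^(1/0.7) ≈ 7.0583.
y_gold = 1.44·7.0583^0.3 ≈ 2.5881; c_gold = (1−0.3)·y_gold ≈ 1.8116.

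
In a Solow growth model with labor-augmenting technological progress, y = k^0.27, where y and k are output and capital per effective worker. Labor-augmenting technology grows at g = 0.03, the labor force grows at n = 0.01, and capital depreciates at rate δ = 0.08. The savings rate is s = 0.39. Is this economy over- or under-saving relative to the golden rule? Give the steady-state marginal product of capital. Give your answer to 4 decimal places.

Capital per effective worker breaks even when investment replaces (n + g + δ)·k; here n + g + δ = 0.12.
Steady-state k*: s·k^0.27 = 0.12·k gives k* = (0.39/0.12)^(1/0.73) ≈ 5.0259.
MPK = 0.27·5.0259^(-0.73) ≈ 0.0831.
MPK < n+g+δ = 0.12, so the economy is dynamically inefficient (over-saving).

over-saving; MPK ≈ 0.0831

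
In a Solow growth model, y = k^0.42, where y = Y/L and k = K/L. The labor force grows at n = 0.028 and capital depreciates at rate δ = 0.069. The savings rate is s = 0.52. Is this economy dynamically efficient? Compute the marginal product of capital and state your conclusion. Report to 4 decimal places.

n + δ = 0.028 + 0.069 = 0.097.
Steady-state k*: s·k^0.42 = 0.097·k gives k* = (0.52/0.097)^(1/0.58) ≈ 18.0841.
MPK = 0.42·18.0841^(-0.58) ≈ 0.0783.
MPK < n+δ = 0.097, so the economy is dynamically inefficient (over-saving).

dynamically inefficient; MPK ≈ 0.0783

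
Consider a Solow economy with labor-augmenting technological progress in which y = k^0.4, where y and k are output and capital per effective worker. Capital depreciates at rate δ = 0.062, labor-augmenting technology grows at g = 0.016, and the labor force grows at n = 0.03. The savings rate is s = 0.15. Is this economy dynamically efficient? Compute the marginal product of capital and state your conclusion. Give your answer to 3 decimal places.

dynamically efficient; MPK ≈ 0.288

Capital per effective worker breaks even when investment replaces (n + g + δ)·k; here n + g + δ = 0.108.
Steady-state k*: s·k^0.4 = 0.108·k gives k* = (0.15/0.108)^(1/0.6) ≈ 1.7289.
MPK = 0.4·1.7289^(-0.6) ≈ 0.2880.
MPK > n+g+δ = 0.108, so the economy is dynamically efficient (under-saving).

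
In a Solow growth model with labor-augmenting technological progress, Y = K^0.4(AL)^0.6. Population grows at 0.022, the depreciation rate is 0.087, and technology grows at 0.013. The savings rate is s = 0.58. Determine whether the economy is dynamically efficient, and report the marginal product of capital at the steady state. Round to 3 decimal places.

dynamically inefficient; MPK ≈ 0.084

n + g + δ = 0.022 + 0.013 + 0.087 = 0.122.
Steady-state k*: s·k^0.4 = 0.122·k gives k* = (0.58/0.122)^(1/0.6) ≈ 13.4415.
MPK = 0.4·13.4415^(-0.6) ≈ 0.0841.
MPK < n+g+δ = 0.122, so the economy is dynamically inefficient (over-saving).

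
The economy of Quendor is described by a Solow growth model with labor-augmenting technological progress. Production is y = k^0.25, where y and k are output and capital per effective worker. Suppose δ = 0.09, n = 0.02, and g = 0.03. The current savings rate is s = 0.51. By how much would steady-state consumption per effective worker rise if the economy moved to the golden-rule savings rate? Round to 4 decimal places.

The effective depreciation rate is n + g + δ = 0.02 + 0.03 + 0.09 = 0.14.
Current steady state (s = 0.51): k* = (0.51/0.14)^(1/0.75) ≈ 5.6052, y* = 5.6052^0.25 ≈ 1.5387, c* = (1−0.51)·1.5387 ≈ 0.7540.
Golden rule sets MPK = n+g+δ: 0.25·k^(0.25−1) = 0.14, so k_gold = (0.25/0.14)^(1/0.75) ≈ 2.1665.
y_gold = 2.1665^0.25 ≈ 1.2132, c_gold = y_gold − 0.14·k_gold ≈ 0.9099.
Gain: Δc = 0.9099 − 0.7540 ≈ 0.1560.

Δc ≈ 0.1560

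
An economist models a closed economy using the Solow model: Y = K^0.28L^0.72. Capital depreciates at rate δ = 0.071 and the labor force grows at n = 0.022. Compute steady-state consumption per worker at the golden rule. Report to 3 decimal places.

Break-even investment rate: n + δ = 0.022 + 0.071 = 0.093.
Maximizing c = f(k) − (n+δ)·k gives f'(k) = n+δ, i.e. 0.28·k^(0.28−1) = 0.093, so k_gold = (0.28/0.093)^(1/0.72) ≈ 4.6220.
y_gold = 4.6220^0.28 ≈ 1.5352.
c_gold = y_gold − (n+δ)·k_gold = 1.5352 − 0.093·4.6220 ≈ 1.1053.

c_gold ≈ 1.105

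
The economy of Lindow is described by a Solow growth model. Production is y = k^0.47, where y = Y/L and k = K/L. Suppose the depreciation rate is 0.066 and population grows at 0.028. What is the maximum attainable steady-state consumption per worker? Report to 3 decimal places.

c_gold ≈ 2.209

Capital per worker breaks even when investment replaces (n + δ)·k; here n + δ = 0.094.
Maximizing c = f(k) − (n+δ)·k gives f'(k) = n+δ, i.e. 0.47·k^(0.47−1) = 0.094, so k_gold = (0.47/0.094)^(1/0.53) ≈ 20.8359.
y_gold = 20.8359^0.47 ≈ 4.1672.
c_gold = y_gold − (n+δ)·k_gold = 4.1672 − 0.094·20.8359 ≈ 2.2086.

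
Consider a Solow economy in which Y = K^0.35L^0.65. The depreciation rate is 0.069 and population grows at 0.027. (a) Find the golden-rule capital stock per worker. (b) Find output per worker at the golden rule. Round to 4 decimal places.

(a) k_gold ≈ 7.3165; (b) y_gold ≈ 2.0068

Capital per worker breaks even when investment replaces (n + δ)·k; here n + δ = 0.096.
Golden rule sets MPK = n+δ: 0.35·k^(0.35−1) = 0.096, so k_gold = (0.35/0.096)^(1/0.65) ≈ 7.3165.
y_gold = 7.3165^0.35 ≈ 2.0068.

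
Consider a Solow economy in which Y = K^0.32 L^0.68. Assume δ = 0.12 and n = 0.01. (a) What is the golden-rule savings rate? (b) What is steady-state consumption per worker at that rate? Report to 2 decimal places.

Capital per worker breaks even when investment replaces (n + δ)·k; here n + δ = 0.13.
For Cobb-Douglas, s_gold equals capital's share: s_gold = 0.32.
Maximizing c = f(k) − (n+δ)·k gives f'(k) = n+δ, i.e. 0.32·k^(0.32−1) = 0.13, so k_gold = (0.32/0.13)^(1/0.68) ≈ 3.7610.
y_gold = 3.7610^0.32 ≈ 1.5279; c_gold = (1−0.32)·y_gold ≈ 1.0390.

(a) s_gold = 0.32; (b) c_gold ≈ 1.04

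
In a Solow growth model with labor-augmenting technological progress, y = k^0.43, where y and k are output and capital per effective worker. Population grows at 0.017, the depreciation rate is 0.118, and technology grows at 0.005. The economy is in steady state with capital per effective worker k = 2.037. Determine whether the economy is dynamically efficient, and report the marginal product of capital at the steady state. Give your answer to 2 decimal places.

dynamically efficient; MPK ≈ 0.29

n + g + δ = 0.017 + 0.005 + 0.118 = 0.14.
MPK = 0.43·k^(0.43−1) = 0.43·2.037^(-0.57) ≈ 0.2866.
MPK > 0.14, so the economy is dynamically efficient (under-saving).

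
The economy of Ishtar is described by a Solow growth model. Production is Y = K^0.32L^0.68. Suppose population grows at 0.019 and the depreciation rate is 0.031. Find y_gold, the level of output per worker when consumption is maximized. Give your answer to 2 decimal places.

n + δ = 0.019 + 0.031 = 0.05.
Setting f'(k) = n+δ gives 0.32·k^(0.32−1) = 0.05, hence k_gold = (0.32/0.05)^(1/0.68) ≈ 15.3306.
Output: y_gold = k_gold^0.32 = 15.3306^0.32 ≈ 2.3954.

y_gold ≈ 2.40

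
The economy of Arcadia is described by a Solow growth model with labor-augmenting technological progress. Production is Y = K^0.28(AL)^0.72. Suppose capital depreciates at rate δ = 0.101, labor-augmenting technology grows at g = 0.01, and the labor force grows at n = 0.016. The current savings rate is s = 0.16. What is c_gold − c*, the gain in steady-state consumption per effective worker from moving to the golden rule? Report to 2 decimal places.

n + g + δ = 0.016 + 0.01 + 0.101 = 0.127.
Current steady state (s = 0.16): k* = (0.16/0.127)^(1/0.72) ≈ 1.3783, y* = 1.3783^0.28 ≈ 1.0940, c* = (1−0.16)·1.0940 ≈ 0.9189.
Golden rule sets MPK = n+g+δ: 0.28·k^(0.28−1) = 0.127, so k_gold = (0.28/0.127)^(1/0.72) ≈ 2.9983.
y_gold = 2.9983^0.28 ≈ 1.3600, c_gold = y_gold − 0.127·k_gold ≈ 0.9792.
Gain: Δc = 0.9792 − 0.9189 ≈ 0.0602.

Δc ≈ 0.06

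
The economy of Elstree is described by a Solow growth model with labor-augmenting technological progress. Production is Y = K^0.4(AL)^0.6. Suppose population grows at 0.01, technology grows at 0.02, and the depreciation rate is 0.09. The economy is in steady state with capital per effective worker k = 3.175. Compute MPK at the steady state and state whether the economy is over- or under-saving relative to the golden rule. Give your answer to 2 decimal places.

under-saving; MPK ≈ 0.20

n + g + δ = 0.01 + 0.02 + 0.09 = 0.12.
MPK = 0.4·k^(0.4−1) = 0.4·3.175^(-0.6) ≈ 0.2000.
MPK > 0.12, so the economy is dynamically efficient (under-saving).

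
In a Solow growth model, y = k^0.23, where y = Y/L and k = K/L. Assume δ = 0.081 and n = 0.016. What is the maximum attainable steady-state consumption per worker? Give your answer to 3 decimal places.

Capital per worker breaks even when investment replaces (n + δ)·k; here n + δ = 0.097.
Golden rule sets MPK = n+δ: 0.23·k^(0.23−1) = 0.097, so k_gold = (0.23/0.097)^(1/0.77) ≈ 3.0687.
y_gold = 3.0687^0.23 ≈ 1.2942.
c_gold = y_gold − (n+δ)·k_gold = 1.2942 − 0.097·3.0687 ≈ 0.9965.

c_gold ≈ 0.997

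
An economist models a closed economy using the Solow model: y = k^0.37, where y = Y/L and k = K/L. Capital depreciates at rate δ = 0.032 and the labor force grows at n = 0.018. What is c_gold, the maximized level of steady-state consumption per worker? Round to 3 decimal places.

n + δ = 0.018 + 0.032 = 0.05.
Maximizing c = f(k) − (n+δ)·k gives f'(k) = n+δ, i.e. 0.37·k^(0.37−1) = 0.05, so k_gold = (0.37/0.05)^(1/0.63) ≈ 23.9736.
y_gold = 23.9736^0.37 ≈ 3.2397.
c_gold = y_gold − (n+δ)·k_gold = 3.2397 − 0.05·23.9736 ≈ 2.0410.

c_gold ≈ 2.041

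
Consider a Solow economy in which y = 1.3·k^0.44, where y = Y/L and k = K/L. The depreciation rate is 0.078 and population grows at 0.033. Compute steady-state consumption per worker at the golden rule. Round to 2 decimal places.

The effective depreciation rate is n + δ = 0.033 + 0.078 = 0.111.
Maximizing c = f(k) − (n+δ)·k gives f'(k) = n+δ, i.e. 0.44·1.3·k^(0.44−1) = 0.111, so k_gold = (0.44·1.3/0.111)^(1/0.56) ≈ 18.6878.
y_gold = 1.3·18.6878^0.44 ≈ 4.7144.
c_gold = y_gold − (n+δ)·k_gold = 4.7144 − 0.111·18.6878 ≈ 2.6401.

c_gold ≈ 2.64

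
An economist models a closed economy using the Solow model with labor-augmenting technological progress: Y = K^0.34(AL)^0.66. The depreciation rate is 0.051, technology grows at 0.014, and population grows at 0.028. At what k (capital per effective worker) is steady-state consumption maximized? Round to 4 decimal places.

k_gold ≈ 7.1289

Break-even investment rate: n + g + δ = 0.028 + 0.014 + 0.051 = 0.093.
Golden rule sets MPK = n+g+δ: 0.34·k^(0.34−1) = 0.093, so k_gold = (0.34/0.093)^(1/0.66) ≈ 7.1289.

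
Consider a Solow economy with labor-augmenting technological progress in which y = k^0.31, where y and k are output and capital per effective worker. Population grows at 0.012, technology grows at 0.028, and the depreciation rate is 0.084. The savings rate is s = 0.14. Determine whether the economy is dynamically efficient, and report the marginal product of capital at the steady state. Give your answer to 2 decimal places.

n + g + δ = 0.012 + 0.028 + 0.084 = 0.124.
Steady-state k*: s·k^0.31 = 0.124·k gives k* = (0.14/0.124)^(1/0.69) ≈ 1.1923.
MPK = 0.31·1.1923^(-0.69) ≈ 0.2746.
MPK > n+g+δ = 0.124, so the economy is dynamically efficient (under-saving).

dynamically efficient; MPK ≈ 0.27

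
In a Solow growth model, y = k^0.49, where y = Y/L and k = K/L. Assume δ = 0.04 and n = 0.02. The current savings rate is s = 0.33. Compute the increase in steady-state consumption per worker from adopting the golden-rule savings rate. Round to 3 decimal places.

Capital per worker breaks even when investment replaces (n + δ)·k; here n + δ = 0.06.
Current steady state (s = 0.33): k* = (0.33/0.06)^(1/0.51) ≈ 28.2938, y* = 28.2938^0.49 ≈ 5.1443, c* = (1−0.33)·5.1443 ≈ 3.4467.
Golden rule sets MPK = n+δ: 0.49·k^(0.49−1) = 0.06, so k_gold = (0.49/0.06)^(1/0.51) ≈ 61.4219.
y_gold = 61.4219^0.49 ≈ 7.5210, c_gold = y_gold − 0.06·k_gold ≈ 3.8357.
Gain: Δc = 3.8357 − 3.4467 ≈ 0.3890.

Δc ≈ 0.389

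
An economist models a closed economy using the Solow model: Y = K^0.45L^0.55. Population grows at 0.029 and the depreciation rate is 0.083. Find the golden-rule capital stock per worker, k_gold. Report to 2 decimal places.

Capital per worker breaks even when investment replaces (n + δ)·k; here n + δ = 0.112.
Golden rule sets MPK = n+δ: 0.45·k^(0.45−1) = 0.112, so k_gold = (0.45/0.112)^(1/0.55) ≈ 12.5364.

k_gold ≈ 12.54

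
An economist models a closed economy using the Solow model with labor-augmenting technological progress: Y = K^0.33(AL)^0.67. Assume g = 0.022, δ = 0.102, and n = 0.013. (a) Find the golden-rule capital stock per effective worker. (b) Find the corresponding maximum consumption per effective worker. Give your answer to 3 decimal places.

(a) k_gold ≈ 3.714; (b) c_gold ≈ 1.033

n + g + δ = 0.013 + 0.022 + 0.102 = 0.137.
Setting f'(k) = n+g+δ gives 0.33·k^(0.33−1) = 0.137, hence k_gold = (0.33/0.137)^(1/0.67) ≈ 3.7140.
y_gold = 3.7140^0.33 ≈ 1.5419; c_gold = y_gold − 0.137·k_gold ≈ 1.0331.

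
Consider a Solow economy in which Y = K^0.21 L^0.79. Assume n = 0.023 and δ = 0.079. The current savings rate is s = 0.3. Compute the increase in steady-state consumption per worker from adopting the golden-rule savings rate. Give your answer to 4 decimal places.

Δc ≈ 0.0247

n + δ = 0.023 + 0.079 = 0.102.
Current steady state (s = 0.3): k* = (0.3/0.102)^(1/0.79) ≈ 3.9180, y* = 3.9180^0.21 ≈ 1.3321, c* = (1−0.3)·1.3321 ≈ 0.9325.
Setting f'(k) = n+δ gives 0.21·k^(0.21−1) = 0.102, hence k_gold = (0.21/0.102)^(1/0.79) ≈ 2.4945.
y_gold = 2.4945^0.21 ≈ 1.2116, c_gold = y_gold − 0.102·k_gold ≈ 0.9572.
Gain: Δc = 0.9572 − 0.9325 ≈ 0.0247.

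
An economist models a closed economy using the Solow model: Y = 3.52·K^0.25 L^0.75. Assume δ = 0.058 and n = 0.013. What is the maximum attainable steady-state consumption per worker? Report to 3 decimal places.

c_gold ≈ 6.110

n + δ = 0.013 + 0.058 = 0.071.
Golden rule sets MPK = n+δ: 0.25·3.52·k^(0.25−1) = 0.071, so k_gold = (0.25·3.52/0.071)^(1/0.75) ≈ 28.6835.
y_gold = 3.52·28.6835^0.25 ≈ 8.1461.
c_gold = y_gold − (n+δ)·k_gold = 8.1461 − 0.071·28.6835 ≈ 6.1096.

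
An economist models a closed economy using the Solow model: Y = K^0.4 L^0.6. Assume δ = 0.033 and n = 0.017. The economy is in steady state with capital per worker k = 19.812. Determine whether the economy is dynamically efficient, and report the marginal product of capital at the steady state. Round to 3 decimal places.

Capital per worker breaks even when investment replaces (n + δ)·k; here n + δ = 0.05.
MPK = 0.4·k^(0.4−1) = 0.4·19.812^(-0.6) ≈ 0.0667.
MPK > 0.05, so the economy is dynamically efficient (under-saving).

dynamically efficient; MPK ≈ 0.067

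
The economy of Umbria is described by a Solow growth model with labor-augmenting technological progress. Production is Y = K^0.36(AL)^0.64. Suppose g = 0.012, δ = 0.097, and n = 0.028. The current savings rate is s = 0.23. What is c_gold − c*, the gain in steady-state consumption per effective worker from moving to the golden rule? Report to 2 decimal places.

Δc ≈ 0.07

n + g + δ = 0.028 + 0.012 + 0.097 = 0.137.
Current steady state (s = 0.23): k* = (0.23/0.137)^(1/0.64) ≈ 2.2468, y* = 2.2468^0.36 ≈ 1.3383, c* = (1−0.23)·1.3383 ≈ 1.0305.
Setting f'(k) = n+g+δ gives 0.36·k^(0.36−1) = 0.137, hence k_gold = (0.36/0.137)^(1/0.64) ≈ 4.5248.
y_gold = 4.5248^0.36 ≈ 1.7219, c_gold = y_gold − 0.137·k_gold ≈ 1.1020.
Gain: Δc = 1.1020 − 1.0305 ≈ 0.0715.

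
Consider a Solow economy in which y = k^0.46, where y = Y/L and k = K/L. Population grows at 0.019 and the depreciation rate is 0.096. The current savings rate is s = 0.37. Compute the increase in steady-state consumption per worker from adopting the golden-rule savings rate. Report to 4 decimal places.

Break-even investment rate: n + δ = 0.019 + 0.096 = 0.115.
Current steady state (s = 0.37): k* = (0.37/0.115)^(1/0.54) ≈ 8.7061, y* = 8.7061^0.46 ≈ 2.7059, c* = (1−0.37)·2.7059 ≈ 1.7047.
Setting f'(k) = n+δ gives 0.46·k^(0.46−1) = 0.115, hence k_gold = (0.46/0.115)^(1/0.54) ≈ 13.0294.
y_gold = 13.0294^0.46 ≈ 3.2574, c_gold = y_gold − 0.115·k_gold ≈ 1.7590.
Gain: Δc = 1.7590 − 1.7047 ≈ 0.0542.

Δc ≈ 0.0542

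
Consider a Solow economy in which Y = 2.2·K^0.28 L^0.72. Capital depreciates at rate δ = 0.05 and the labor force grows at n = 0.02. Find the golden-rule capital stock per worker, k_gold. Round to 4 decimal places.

k_gold ≈ 20.5013

Capital per worker breaks even when investment replaces (n + δ)·k; here n + δ = 0.07.
Setting f'(k) = n+δ gives 0.28·2.2·k^(0.28−1) = 0.07, hence k_gold = (0.28·2.2/0.07)^(1/0.72) ≈ 20.5013.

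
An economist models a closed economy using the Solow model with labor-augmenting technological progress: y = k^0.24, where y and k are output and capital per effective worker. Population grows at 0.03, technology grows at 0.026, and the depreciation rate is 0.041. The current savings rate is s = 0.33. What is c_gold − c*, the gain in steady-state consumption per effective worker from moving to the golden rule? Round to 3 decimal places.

Δc ≈ 0.025

Break-even investment rate: n + g + δ = 0.03 + 0.026 + 0.041 = 0.097.
Current steady state (s = 0.33): k* = (0.33/0.097)^(1/0.76) ≈ 5.0080, y* = 5.0080^0.24 ≈ 1.4720, c* = (1−0.33)·1.4720 ≈ 0.9863.
Golden rule sets MPK = n+g+δ: 0.24·k^(0.24−1) = 0.097, so k_gold = (0.24/0.097)^(1/0.76) ≈ 3.2937.
y_gold = 3.2937^0.24 ≈ 1.3312, c_gold = y_gold − 0.097·k_gold ≈ 1.0117.
Gain: Δc = 1.0117 − 0.9863 ≈ 0.0254.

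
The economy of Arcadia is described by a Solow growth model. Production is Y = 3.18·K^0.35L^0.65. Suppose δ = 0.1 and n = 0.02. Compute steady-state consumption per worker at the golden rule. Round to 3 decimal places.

c_gold ≈ 6.858

The effective depreciation rate is n + δ = 0.02 + 0.1 = 0.12.
Golden rule sets MPK = n+δ: 0.35·3.18·k^(0.35−1) = 0.12, so k_gold = (0.35·3.18/0.12)^(1/0.65) ≈ 30.7734.
y_gold = 3.18·30.7734^0.35 ≈ 10.5509.
c_gold = y_gold − (n+δ)·k_gold = 10.5509 − 0.12·30.7734 ≈ 6.8581.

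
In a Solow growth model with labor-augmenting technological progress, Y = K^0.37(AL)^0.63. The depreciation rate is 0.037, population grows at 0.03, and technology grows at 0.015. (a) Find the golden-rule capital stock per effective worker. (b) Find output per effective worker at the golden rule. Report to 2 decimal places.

(a) k_gold ≈ 10.93; (b) y_gold ≈ 2.42

The effective depreciation rate is n + g + δ = 0.03 + 0.015 + 0.037 = 0.082.
Golden rule sets MPK = n+g+δ: 0.37·k^(0.37−1) = 0.082, so k_gold = (0.37/0.082)^(1/0.63) ≈ 10.9323.
y_gold = 10.9323^0.37 ≈ 2.4228.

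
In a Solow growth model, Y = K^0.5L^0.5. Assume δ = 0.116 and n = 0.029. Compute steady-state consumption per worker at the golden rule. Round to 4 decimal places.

Break-even investment rate: n + δ = 0.029 + 0.116 = 0.145.
Maximizing c = f(k) − (n+δ)·k gives f'(k) = n+δ, i.e. 0.5·k^(0.5−1) = 0.145, so k_gold = (0.5/0.145)^(1/0.5) ≈ 11.8906.
y_gold = 11.8906^0.5 ≈ 3.4483.
c_gold = y_gold − (n+δ)·k_gold = 3.4483 − 0.145·11.8906 ≈ 1.7241.

c_gold ≈ 1.7241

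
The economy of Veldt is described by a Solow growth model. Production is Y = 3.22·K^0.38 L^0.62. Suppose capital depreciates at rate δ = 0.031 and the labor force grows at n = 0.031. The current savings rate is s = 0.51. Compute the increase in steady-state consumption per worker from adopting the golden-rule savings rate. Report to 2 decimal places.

Δc ≈ 0.66

n + δ = 0.031 + 0.031 = 0.062.
Current steady state (s = 0.51): k* = (0.51·3.22/0.062)^(1/0.62) ≈ 197.3407, y* = 3.22·197.3407^0.38 ≈ 23.9904, c* = (1−0.51)·23.9904 ≈ 11.7553.
Golden rule sets MPK = n+δ: 0.38·3.22·k^(0.38−1) = 0.062, so k_gold = (0.38·3.22/0.062)^(1/0.62) ≈ 122.7748.
y_gold = 3.22·122.7748^0.38 ≈ 20.0317, c_gold = y_gold − 0.062·k_gold ≈ 12.4196.
Gain: Δc = 12.4196 − 11.7553 ≈ 0.6643.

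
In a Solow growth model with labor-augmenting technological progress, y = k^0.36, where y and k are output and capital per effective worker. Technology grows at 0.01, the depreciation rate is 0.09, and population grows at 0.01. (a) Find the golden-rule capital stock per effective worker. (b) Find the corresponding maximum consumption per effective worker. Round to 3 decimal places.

Break-even investment rate: n + g + δ = 0.01 + 0.01 + 0.09 = 0.11.
Setting f'(k) = n+g+δ gives 0.36·k^(0.36−1) = 0.11, hence k_gold = (0.36/0.11)^(1/0.64) ≈ 6.3760.
y_gold = 6.3760^0.36 ≈ 1.9482; c_gold = y_gold − 0.11·k_gold ≈ 1.2469.

(a) k_gold ≈ 6.376; (b) c_gold ≈ 1.247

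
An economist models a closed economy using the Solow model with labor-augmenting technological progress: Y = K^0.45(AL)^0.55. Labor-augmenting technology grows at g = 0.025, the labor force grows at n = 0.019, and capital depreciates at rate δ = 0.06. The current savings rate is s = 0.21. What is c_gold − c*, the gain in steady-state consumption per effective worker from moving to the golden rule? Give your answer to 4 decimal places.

Δc ≈ 0.4195

Capital per effective worker breaks even when investment replaces (n + g + δ)·k; here n + g + δ = 0.104.
Current steady state (s = 0.21): k* = (0.21/0.104)^(1/0.55) ≈ 3.5883, y* = 3.5883^0.45 ≈ 1.7770, c* = (1−0.21)·1.7770 ≈ 1.4039.
Maximizing c = f(k) − (n+g+δ)·k gives f'(k) = n+g+δ, i.e. 0.45·k^(0.45−1) = 0.104, so k_gold = (0.45/0.104)^(1/0.55) ≈ 14.3446.
y_gold = 14.3446^0.45 ≈ 3.3152, c_gold = y_gold − 0.104·k_gold ≈ 1.8234.
Gain: Δc = 1.8234 − 1.4039 ≈ 0.4195.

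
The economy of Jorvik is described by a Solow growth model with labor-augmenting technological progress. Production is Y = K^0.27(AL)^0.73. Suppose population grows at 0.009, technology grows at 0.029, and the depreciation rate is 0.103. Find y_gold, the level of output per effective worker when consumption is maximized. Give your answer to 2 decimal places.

The effective depreciation rate is n + g + δ = 0.009 + 0.029 + 0.103 = 0.141.
Golden rule sets MPK = n+g+δ: 0.27·k^(0.27−1) = 0.141, so k_gold = (0.27/0.141)^(1/0.73) ≈ 2.4350.
Output: y_gold = k_gold^0.27 = 2.4350^0.27 ≈ 1.2716.

y_gold ≈ 1.27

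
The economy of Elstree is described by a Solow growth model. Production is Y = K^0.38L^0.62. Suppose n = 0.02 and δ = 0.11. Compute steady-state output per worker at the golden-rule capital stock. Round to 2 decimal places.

n + δ = 0.02 + 0.11 = 0.13.
At the golden rule the marginal product of capital equals n+δ: 0.38·k^(0.38−1) = 0.13. Solving, k_gold = (0.38/0.13)^(1/0.62) ≈ 5.6410.
Output: y_gold = k_gold^0.38 = 5.6410^0.38 ≈ 1.9298.

y_gold ≈ 1.93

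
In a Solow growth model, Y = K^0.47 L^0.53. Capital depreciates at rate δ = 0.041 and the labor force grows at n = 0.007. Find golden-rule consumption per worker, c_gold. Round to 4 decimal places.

c_gold ≈ 4.0083

Capital per worker breaks even when investment replaces (n + δ)·k; here n + δ = 0.048.
Maximizing c = f(k) − (n+δ)·k gives f'(k) = n+δ, i.e. 0.47·k^(0.47−1) = 0.048, so k_gold = (0.47/0.048)^(1/0.53) ≈ 74.0527.
y_gold = 74.0527^0.47 ≈ 7.5628.
c_gold = y_gold − (n+δ)·k_gold = 7.5628 − 0.048·74.0527 ≈ 4.0083.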